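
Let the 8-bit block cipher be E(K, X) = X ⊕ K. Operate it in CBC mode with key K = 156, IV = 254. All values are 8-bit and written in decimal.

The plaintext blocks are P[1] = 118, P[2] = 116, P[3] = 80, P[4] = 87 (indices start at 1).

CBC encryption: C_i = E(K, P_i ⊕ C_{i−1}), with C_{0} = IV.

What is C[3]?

C[3] = 48

C[1]: P[1] ⊕ 254 = 136; E(K, 136) = 20.
C[2]: P[2] ⊕ 20 = 96; E(K, 96) = 252.
C[3]: P[3] ⊕ 252 = 172; E(K, 172) = 48.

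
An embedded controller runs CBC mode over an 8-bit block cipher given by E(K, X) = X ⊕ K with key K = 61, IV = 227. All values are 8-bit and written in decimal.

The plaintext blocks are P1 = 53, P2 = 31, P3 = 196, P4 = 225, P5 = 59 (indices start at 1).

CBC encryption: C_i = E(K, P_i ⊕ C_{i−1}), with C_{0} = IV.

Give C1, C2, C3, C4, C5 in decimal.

C1 = 235, C2 = 201, C3 = 48, C4 = 236, C5 = 234

C1: P1 ⊕ 227 = 214; E(K, 214) = 235.
C2: P2 ⊕ 235 = 244; E(K, 244) = 201.
C3: P3 ⊕ 201 = 13; E(K, 13) = 48.
C4: P4 ⊕ 48 = 209; E(K, 209) = 236.
C5: P5 ⊕ 236 = 215; E(K, 215) = 234.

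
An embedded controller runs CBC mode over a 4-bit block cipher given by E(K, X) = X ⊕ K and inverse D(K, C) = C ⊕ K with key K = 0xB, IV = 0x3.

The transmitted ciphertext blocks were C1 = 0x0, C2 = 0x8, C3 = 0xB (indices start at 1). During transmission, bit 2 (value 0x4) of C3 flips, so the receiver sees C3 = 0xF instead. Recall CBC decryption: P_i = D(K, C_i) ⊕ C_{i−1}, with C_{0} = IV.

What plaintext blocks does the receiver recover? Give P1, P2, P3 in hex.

Only C3 changed, to 0xF. In CBC, a change in C_i garbles P_i and flips the same bit in P_{i+1}. Decrypting the received ciphertext:
P1: D(K, 0x0) = 0xB; 0xB ⊕ 0x3 = 0x8.
P2: D(K, 0x8) = 0x3; 0x3 ⊕ 0x0 = 0x3.
P3: D(K, 0xF) = 0x4; 0x4 ⊕ 0x8 = 0xC.
Blocks that differ from the original plaintext: P3.

P1 = 0x8, P2 = 0x3, P3 = 0xC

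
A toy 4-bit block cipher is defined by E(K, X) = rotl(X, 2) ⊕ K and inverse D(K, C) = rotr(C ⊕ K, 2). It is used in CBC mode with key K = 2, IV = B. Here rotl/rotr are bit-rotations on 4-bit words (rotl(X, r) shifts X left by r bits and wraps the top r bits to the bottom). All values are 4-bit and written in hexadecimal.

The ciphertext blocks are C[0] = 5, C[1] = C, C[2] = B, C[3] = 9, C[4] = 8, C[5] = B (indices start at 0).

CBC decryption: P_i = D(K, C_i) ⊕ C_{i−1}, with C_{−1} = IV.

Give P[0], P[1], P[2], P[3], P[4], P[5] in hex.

P[0]: D(K, 5) = D; D ⊕ B = 6.
P[1]: D(K, C) = B; B ⊕ 5 = E.
P[2]: D(K, B) = 6; 6 ⊕ C = A.
P[3]: D(K, 9) = E; E ⊕ B = 5.
P[4]: D(K, 8) = A; A ⊕ 9 = 3.
P[5]: D(K, B) = 6; 6 ⊕ 8 = E.

P[0] = 6, P[1] = E, P[2] = A, P[3] = 5, P[4] = 3, P[5] = E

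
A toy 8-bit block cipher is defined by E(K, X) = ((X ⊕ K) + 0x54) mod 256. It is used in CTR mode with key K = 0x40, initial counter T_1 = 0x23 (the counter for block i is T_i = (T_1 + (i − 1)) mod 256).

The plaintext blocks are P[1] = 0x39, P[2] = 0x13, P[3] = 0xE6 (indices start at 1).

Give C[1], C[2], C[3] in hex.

CTR encryption: S_i = E(K, T_i) where T_i is the counter for block i; C_i = P_i ⊕ S_i.
C[1]: T = 0x23, S = E(K, T) = 0xB7; 0x39 ⊕ 0xB7 = 0x8E.
C[2]: T = 0x24, S = E(K, T) = 0xB8; 0x13 ⊕ 0xB8 = 0xAB.
C[3]: T = 0x25, S = E(K, T) = 0xB9; 0xE6 ⊕ 0xB9 = 0x5F.

C[1] = 0x8E, C[2] = 0xAB, C[3] = 0x5F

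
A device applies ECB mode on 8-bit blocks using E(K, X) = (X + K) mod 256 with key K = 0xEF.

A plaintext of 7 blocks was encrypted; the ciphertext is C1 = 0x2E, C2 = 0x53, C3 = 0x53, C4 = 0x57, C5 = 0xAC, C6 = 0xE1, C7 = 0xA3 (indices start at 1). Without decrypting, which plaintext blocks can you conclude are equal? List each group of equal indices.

P2 = P3

ECB encrypts each block independently with the same key, so equal ciphertext blocks imply equal plaintext blocks.
C2 = C3 = 0x53, so P2 = P3.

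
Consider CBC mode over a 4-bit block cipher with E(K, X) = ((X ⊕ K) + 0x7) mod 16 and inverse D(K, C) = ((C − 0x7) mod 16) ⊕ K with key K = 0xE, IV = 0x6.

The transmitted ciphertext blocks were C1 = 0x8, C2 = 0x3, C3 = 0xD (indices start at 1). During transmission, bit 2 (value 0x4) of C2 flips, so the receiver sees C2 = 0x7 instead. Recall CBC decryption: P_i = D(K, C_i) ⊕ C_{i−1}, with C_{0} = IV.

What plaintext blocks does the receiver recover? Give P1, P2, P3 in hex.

Only C2 changed, to 0x7. In CBC, a change in C_i garbles P_i and flips the same bit in P_{i+1}. Decrypting the received ciphertext:
P1: D(K, 0x8) = 0xF; 0xF ⊕ 0x6 = 0x9.
P2: D(K, 0x7) = 0xE; 0xE ⊕ 0x8 = 0x6.
P3: D(K, 0xD) = 0x8; 0x8 ⊕ 0x7 = 0xF.
Blocks that differ from the original plaintext: P2, P3.

P1 = 0x9, P2 = 0x6, P3 = 0xF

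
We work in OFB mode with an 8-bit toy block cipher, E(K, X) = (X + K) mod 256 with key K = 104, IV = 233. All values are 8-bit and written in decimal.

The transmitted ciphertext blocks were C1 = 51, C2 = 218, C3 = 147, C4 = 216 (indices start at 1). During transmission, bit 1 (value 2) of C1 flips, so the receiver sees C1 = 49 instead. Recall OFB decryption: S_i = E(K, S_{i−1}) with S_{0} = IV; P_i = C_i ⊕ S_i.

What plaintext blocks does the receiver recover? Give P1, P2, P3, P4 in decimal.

Only C1 changed, to 49. In OFB, a change in C_i flips the same bit in P_i only; the keystream is unaffected. Decrypting the received ciphertext:
P1: S = E(K, 233) = 81; 49 ⊕ 81 = 96.
P2: S = E(K, 81) = 185; 218 ⊕ 185 = 99.
P3: S = E(K, 185) = 33; 147 ⊕ 33 = 178.
P4: S = E(K, 33) = 137; 216 ⊕ 137 = 81.
Blocks that differ from the original plaintext: P1.

P1 = 96, P2 = 99, P3 = 178, P4 = 81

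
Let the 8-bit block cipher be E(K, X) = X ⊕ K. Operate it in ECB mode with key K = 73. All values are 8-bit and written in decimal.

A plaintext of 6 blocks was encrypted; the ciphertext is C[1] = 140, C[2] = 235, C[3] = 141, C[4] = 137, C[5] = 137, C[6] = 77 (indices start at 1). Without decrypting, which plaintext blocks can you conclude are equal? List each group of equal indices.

P[4] = P[5]

ECB encrypts each block independently with the same key, so equal ciphertext blocks imply equal plaintext blocks.
C[4] = C[5] = 137, so P[4] = P[5].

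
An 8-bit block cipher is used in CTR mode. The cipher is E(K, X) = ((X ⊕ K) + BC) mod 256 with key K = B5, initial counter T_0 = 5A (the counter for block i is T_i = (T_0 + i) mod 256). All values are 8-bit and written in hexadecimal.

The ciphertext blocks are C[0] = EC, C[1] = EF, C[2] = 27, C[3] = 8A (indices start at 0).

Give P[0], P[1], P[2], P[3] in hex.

P[0] = 47, P[1] = 45, P[2] = 82, P[3] = 2E

CTR decryption: S_i = E(K, T_i) where T_i is the counter for block i; P_i = C_i ⊕ S_i.
P[0]: T = 5A, S = E(K, T) = AB; EC ⊕ AB = 47.
P[1]: T = 5B, S = E(K, T) = AA; EF ⊕ AA = 45.
P[2]: T = 5C, S = E(K, T) = A5; 27 ⊕ A5 = 82.
P[3]: T = 5D, S = E(K, T) = A4; 8A ⊕ A4 = 2E.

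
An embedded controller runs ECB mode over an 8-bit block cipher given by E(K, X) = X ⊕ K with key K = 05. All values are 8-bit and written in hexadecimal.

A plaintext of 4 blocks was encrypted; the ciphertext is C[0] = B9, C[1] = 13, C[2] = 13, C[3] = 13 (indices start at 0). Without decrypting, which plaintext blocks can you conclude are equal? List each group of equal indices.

P[1] = P[2] = P[3]

ECB encrypts each block independently with the same key, so equal ciphertext blocks imply equal plaintext blocks.
C[1] = C[2] = C[3] = 13, so P[1] = P[2] = P[3].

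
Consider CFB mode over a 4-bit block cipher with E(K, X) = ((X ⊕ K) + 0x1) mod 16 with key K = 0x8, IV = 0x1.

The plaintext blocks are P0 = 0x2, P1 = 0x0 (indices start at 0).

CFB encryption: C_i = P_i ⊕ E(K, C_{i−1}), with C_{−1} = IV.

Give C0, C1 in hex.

C0: E(K, 0x1) = 0xA; 0x2 ⊕ 0xA = 0x8.
C1: E(K, 0x8) = 0x1; 0x0 ⊕ 0x1 = 0x1.

C0 = 0x8, C1 = 0x1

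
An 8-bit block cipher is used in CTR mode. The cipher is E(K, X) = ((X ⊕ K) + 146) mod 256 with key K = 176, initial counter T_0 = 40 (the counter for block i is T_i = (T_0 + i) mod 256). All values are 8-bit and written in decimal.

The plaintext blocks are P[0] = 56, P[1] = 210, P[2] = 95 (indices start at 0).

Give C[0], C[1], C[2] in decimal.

CTR encryption: S_i = E(K, T_i) where T_i is the counter for block i; C_i = P_i ⊕ S_i.
C[0]: T = 40, S = E(K, T) = 42; 56 ⊕ 42 = 18.
C[1]: T = 41, S = E(K, T) = 43; 210 ⊕ 43 = 249.
C[2]: T = 42, S = E(K, T) = 44; 95 ⊕ 44 = 115.

C[0] = 18, C[1] = 249, C[2] = 115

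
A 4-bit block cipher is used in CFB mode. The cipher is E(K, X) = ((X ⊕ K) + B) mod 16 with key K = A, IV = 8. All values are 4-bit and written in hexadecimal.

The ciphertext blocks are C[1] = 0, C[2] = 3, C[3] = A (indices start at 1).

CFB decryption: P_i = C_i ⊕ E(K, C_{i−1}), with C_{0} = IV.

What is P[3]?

P[3]: E(K, 3) = 4; A ⊕ 4 = E.

P[3] = E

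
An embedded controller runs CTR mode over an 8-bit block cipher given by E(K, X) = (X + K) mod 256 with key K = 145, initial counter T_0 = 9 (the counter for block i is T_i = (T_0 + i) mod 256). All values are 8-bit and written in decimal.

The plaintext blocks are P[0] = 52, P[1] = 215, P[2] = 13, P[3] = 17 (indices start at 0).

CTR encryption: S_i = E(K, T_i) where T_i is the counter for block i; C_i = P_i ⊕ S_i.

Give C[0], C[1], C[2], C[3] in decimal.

C[0] = 174, C[1] = 76, C[2] = 145, C[3] = 140

C[0]: T = 9, S = E(K, T) = 154; 52 ⊕ 154 = 174.
C[1]: T = 10, S = E(K, T) = 155; 215 ⊕ 155 = 76.
C[2]: T = 11, S = E(K, T) = 156; 13 ⊕ 156 = 145.
C[3]: T = 12, S = E(K, T) = 157; 17 ⊕ 157 = 140.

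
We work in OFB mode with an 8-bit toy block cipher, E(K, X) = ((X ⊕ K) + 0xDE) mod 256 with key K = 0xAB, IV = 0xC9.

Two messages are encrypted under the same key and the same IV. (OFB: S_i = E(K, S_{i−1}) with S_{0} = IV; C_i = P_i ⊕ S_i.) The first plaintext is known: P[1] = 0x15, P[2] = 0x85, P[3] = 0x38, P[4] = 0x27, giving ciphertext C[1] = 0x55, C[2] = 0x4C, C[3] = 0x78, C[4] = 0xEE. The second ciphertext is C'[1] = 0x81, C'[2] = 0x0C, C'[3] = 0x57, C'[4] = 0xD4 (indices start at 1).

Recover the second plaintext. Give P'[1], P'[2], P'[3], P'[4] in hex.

P'[1] = 0xC1, P'[2] = 0xC5, P'[3] = 0x17, P'[4] = 0x1D

In OFB with a reused IV, both messages share the same keystream S_i, so C_i ⊕ C'_i = P_i ⊕ P'_i and thus P'_i = P_i ⊕ C_i ⊕ C'_i.
P'[1]: 0x15 ⊕ 0x55 ⊕ 0x81 = 0xC1.
P'[2]: 0x85 ⊕ 0x4C ⊕ 0x0C = 0xC5.
P'[3]: 0x38 ⊕ 0x78 ⊕ 0x57 = 0x17.
P'[4]: 0x27 ⊕ 0xEE ⊕ 0xD4 = 0x1D.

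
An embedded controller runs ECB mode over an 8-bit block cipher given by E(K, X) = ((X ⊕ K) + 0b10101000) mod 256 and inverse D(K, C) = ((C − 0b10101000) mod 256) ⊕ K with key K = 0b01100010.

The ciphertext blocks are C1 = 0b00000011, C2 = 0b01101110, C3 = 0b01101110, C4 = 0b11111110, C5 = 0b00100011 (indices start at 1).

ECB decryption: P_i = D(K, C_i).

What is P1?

P1: D(K, 0b00000011) = 0b00111001.

P1 = 0b00111001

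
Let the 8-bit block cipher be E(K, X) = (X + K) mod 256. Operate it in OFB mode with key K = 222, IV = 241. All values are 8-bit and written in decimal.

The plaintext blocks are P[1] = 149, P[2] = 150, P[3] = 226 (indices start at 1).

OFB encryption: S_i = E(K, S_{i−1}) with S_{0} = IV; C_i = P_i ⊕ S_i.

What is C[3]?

C[1]: S = E(K, 241) = 207; 149 ⊕ 207 = 90.
C[2]: S = E(K, 207) = 173; 150 ⊕ 173 = 59.
C[3]: S = E(K, 173) = 139; 226 ⊕ 139 = 105.

C[3] = 105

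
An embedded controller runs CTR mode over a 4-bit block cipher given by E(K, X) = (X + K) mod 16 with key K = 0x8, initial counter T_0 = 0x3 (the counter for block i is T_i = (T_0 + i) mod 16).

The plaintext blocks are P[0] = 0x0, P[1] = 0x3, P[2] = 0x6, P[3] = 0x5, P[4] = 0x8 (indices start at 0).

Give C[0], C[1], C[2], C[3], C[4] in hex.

CTR encryption: S_i = E(K, T_i) where T_i is the counter for block i; C_i = P_i ⊕ S_i.
C[0]: T = 0x3, S = E(K, T) = 0xB; 0x0 ⊕ 0xB = 0xB.
C[1]: T = 0x4, S = E(K, T) = 0xC; 0x3 ⊕ 0xC = 0xF.
C[2]: T = 0x5, S = E(K, T) = 0xD; 0x6 ⊕ 0xD = 0xB.
C[3]: T = 0x6, S = E(K, T) = 0xE; 0x5 ⊕ 0xE = 0xB.
C[4]: T = 0x7, S = E(K, T) = 0xF; 0x8 ⊕ 0xF = 0x7.

C[0] = 0xB, C[1] = 0xF, C[2] = 0xB, C[3] = 0xB, C[4] = 0x7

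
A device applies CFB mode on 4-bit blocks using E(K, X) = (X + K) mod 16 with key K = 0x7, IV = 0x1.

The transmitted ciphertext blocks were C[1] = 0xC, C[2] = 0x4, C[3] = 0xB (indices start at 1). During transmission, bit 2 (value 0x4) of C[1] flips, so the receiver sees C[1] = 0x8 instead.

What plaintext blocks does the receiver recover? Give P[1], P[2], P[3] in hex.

CFB decryption: P_i = C_i ⊕ E(K, C_{i−1}), with C_{0} = IV.
Only C[1] changed, to 0x8. In CFB, a change in C_i flips the same bit in P_i and garbles P_{i+1}. Decrypting the received ciphertext:
P[1]: E(K, 0x1) = 0x8; 0x8 ⊕ 0x8 = 0x0.
P[2]: E(K, 0x8) = 0xF; 0x4 ⊕ 0xF = 0xB.
P[3]: E(K, 0x4) = 0xB; 0xB ⊕ 0xB = 0x0.
Blocks that differ from the original plaintext: P[1], P[2].

P[1] = 0x0, P[2] = 0xB, P[3] = 0x0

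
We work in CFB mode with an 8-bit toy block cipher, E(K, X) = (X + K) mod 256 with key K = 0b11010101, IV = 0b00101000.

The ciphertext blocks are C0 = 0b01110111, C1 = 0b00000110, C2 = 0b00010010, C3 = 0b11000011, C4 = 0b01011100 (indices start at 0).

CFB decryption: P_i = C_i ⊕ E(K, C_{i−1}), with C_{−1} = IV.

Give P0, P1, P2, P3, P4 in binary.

P0: E(K, 0b00101000) = 0b11111101; 0b01110111 ⊕ 0b11111101 = 0b10001010.
P1: E(K, 0b01110111) = 0b01001100; 0b00000110 ⊕ 0b01001100 = 0b01001010.
P2: E(K, 0b00000110) = 0b11011011; 0b00010010 ⊕ 0b11011011 = 0b11001001.
P3: E(K, 0b00010010) = 0b11100111; 0b11000011 ⊕ 0b11100111 = 0b00100100.
P4: E(K, 0b11000011) = 0b10011000; 0b01011100 ⊕ 0b10011000 = 0b11000100.

P0 = 0b10001010, P1 = 0b01001010, P2 = 0b11001001, P3 = 0b00100100, P4 = 0b11000100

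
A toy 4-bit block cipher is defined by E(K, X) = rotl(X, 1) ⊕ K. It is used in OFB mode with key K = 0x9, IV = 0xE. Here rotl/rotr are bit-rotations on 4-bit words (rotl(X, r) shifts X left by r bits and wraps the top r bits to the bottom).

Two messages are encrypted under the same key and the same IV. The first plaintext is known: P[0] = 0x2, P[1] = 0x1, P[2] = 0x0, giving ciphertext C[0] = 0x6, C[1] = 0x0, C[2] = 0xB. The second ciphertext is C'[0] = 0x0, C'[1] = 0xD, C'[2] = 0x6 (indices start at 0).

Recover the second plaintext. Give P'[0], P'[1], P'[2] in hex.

In OFB with a reused IV, both messages share the same keystream S_i, so C_i ⊕ C'_i = P_i ⊕ P'_i and thus P'_i = P_i ⊕ C_i ⊕ C'_i.
P'[0]: 0x2 ⊕ 0x6 ⊕ 0x0 = 0x4.
P'[1]: 0x1 ⊕ 0x0 ⊕ 0xD = 0xC.
P'[2]: 0x0 ⊕ 0xB ⊕ 0x6 = 0xD.

P'[0] = 0x4, P'[1] = 0xC, P'[2] = 0xD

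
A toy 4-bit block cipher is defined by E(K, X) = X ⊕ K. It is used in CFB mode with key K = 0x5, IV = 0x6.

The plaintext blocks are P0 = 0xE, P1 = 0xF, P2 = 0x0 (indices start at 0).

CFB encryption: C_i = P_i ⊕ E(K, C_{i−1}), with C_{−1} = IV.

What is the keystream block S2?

0x2

C0: E(K, 0x6) = 0x3; 0xE ⊕ 0x3 = 0xD.
C1: E(K, 0xD) = 0x8; 0xF ⊕ 0x8 = 0x7.
C2: E(K, 0x7) = 0x2; 0x0 ⊕ 0x2 = 0x2.
So S2 = 0x2.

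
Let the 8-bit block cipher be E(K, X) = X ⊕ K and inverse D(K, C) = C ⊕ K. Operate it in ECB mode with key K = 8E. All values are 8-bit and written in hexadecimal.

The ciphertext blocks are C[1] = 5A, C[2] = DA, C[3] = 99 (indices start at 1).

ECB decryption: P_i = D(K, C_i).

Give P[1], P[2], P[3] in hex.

P[1] = D4, P[2] = 54, P[3] = 17

P[1]: D(K, 5A) = D4.
P[2]: D(K, DA) = 54.
P[3]: D(K, 99) = 17.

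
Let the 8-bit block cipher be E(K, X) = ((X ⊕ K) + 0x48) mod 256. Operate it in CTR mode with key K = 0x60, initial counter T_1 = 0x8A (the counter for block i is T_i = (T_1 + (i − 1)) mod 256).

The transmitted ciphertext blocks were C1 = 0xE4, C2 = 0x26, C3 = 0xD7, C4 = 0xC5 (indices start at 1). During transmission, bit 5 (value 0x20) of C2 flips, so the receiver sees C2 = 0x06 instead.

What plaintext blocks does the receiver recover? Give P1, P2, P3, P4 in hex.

CTR decryption: S_i = E(K, T_i) where T_i is the counter for block i; P_i = C_i ⊕ S_i.
Only C2 changed, to 0x06. In CTR, a change in C_i flips the same bit in P_i only; the keystream is unaffected. Decrypting the received ciphertext:
P1: T = 0x8A, S = E(K, T) = 0x32; 0xE4 ⊕ 0x32 = 0xD6.
P2: T = 0x8B, S = E(K, T) = 0x33; 0x06 ⊕ 0x33 = 0x35.
P3: T = 0x8C, S = E(K, T) = 0x34; 0xD7 ⊕ 0x34 = 0xE3.
P4: T = 0x8D, S = E(K, T) = 0x35; 0xC5 ⊕ 0x35 = 0xF0.
Blocks that differ from the original plaintext: P2.

P1 = 0xD6, P2 = 0x35, P3 = 0xE3, P4 = 0xF0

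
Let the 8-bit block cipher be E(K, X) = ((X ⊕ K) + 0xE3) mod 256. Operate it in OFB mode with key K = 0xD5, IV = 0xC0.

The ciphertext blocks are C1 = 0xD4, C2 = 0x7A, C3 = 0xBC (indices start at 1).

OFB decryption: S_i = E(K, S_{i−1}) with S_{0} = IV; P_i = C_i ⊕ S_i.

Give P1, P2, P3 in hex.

P1: S = E(K, 0xC0) = 0xF8; 0xD4 ⊕ 0xF8 = 0x2C.
P2: S = E(K, 0xF8) = 0x10; 0x7A ⊕ 0x10 = 0x6A.
P3: S = E(K, 0x10) = 0xA8; 0xBC ⊕ 0xA8 = 0x14.

P1 = 0x2C, P2 = 0x6A, P3 = 0x14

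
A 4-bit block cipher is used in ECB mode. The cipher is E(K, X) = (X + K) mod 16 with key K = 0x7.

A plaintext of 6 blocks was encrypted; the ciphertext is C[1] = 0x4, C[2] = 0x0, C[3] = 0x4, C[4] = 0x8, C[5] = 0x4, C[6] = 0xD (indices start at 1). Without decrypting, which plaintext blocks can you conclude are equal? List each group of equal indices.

P[1] = P[3] = P[5]

ECB encrypts each block independently with the same key, so equal ciphertext blocks imply equal plaintext blocks.
C[1] = C[3] = C[5] = 0x4, so P[1] = P[3] = P[5].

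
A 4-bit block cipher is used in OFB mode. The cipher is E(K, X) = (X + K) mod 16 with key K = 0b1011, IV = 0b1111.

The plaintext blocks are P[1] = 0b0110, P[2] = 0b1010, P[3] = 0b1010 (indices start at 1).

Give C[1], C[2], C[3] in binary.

OFB encryption: S_i = E(K, S_{i−1}) with S_{0} = IV; C_i = P_i ⊕ S_i.
C[1]: S = E(K, 0b1111) = 0b1010; 0b0110 ⊕ 0b1010 = 0b1100.
C[2]: S = E(K, 0b1010) = 0b0101; 0b1010 ⊕ 0b0101 = 0b1111.
C[3]: S = E(K, 0b0101) = 0b0000; 0b1010 ⊕ 0b0000 = 0b1010.

C[1] = 0b1100, C[2] = 0b1111, C[3] = 0b1010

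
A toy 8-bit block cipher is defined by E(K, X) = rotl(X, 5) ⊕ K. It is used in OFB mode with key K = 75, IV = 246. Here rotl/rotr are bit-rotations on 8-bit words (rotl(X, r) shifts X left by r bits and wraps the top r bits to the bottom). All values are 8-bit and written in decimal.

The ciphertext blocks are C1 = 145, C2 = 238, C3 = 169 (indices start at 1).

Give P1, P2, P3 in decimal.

OFB decryption: S_i = E(K, S_{i−1}) with S_{0} = IV; P_i = C_i ⊕ S_i.
P1: S = E(K, 246) = 149; 145 ⊕ 149 = 4.
P2: S = E(K, 149) = 249; 238 ⊕ 249 = 23.
P3: S = E(K, 249) = 116; 169 ⊕ 116 = 221.

P1 = 4, P2 = 23, P3 = 221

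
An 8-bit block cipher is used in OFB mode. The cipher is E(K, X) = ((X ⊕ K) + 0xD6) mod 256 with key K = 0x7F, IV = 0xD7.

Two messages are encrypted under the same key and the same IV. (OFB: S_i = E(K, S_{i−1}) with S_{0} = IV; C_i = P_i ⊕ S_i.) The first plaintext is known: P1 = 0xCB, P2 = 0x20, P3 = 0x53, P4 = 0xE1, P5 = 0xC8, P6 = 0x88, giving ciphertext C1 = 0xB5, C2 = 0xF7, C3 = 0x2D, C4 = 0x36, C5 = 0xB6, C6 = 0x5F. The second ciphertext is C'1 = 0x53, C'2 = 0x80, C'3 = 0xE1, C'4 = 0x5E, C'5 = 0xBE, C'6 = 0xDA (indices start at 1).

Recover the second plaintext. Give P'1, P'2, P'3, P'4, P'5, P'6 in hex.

P'1 = 0x2D, P'2 = 0x57, P'3 = 0x9F, P'4 = 0x89, P'5 = 0xC0, P'6 = 0x0D

In OFB with a reused IV, both messages share the same keystream S_i, so C_i ⊕ C'_i = P_i ⊕ P'_i and thus P'_i = P_i ⊕ C_i ⊕ C'_i.
P'1: 0xCB ⊕ 0xB5 ⊕ 0x53 = 0x2D.
P'2: 0x20 ⊕ 0xF7 ⊕ 0x80 = 0x57.
P'3: 0x53 ⊕ 0x2D ⊕ 0xE1 = 0x9F.
P'4: 0xE1 ⊕ 0x36 ⊕ 0x5E = 0x89.
P'5: 0xC8 ⊕ 0xB6 ⊕ 0xBE = 0xC0.
P'6: 0x88 ⊕ 0x5F ⊕ 0xDA = 0x0D.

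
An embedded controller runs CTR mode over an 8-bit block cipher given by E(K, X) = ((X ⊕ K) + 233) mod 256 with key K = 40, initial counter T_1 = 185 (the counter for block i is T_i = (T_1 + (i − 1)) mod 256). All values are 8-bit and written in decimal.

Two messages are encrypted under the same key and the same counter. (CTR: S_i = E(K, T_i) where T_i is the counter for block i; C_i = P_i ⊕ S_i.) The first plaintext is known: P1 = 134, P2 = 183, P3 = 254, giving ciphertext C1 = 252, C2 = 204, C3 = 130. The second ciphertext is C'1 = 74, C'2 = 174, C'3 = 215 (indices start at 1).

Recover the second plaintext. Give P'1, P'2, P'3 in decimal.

P'1 = 48, P'2 = 213, P'3 = 171

In CTR with a reused counter, both messages share the same keystream S_i, so C_i ⊕ C'_i = P_i ⊕ P'_i and thus P'_i = P_i ⊕ C_i ⊕ C'_i.
P'1: 134 ⊕ 252 ⊕ 74 = 48.
P'2: 183 ⊕ 204 ⊕ 174 = 213.
P'3: 254 ⊕ 130 ⊕ 215 = 171.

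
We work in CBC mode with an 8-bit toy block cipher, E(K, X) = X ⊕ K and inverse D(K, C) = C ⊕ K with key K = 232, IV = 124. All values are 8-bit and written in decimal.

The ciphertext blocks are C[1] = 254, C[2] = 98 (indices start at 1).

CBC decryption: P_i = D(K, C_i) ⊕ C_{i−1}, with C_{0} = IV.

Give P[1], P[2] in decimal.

P[1]: D(K, 254) = 22; 22 ⊕ 124 = 106.
P[2]: D(K, 98) = 138; 138 ⊕ 254 = 116.

P[1] = 106, P[2] = 116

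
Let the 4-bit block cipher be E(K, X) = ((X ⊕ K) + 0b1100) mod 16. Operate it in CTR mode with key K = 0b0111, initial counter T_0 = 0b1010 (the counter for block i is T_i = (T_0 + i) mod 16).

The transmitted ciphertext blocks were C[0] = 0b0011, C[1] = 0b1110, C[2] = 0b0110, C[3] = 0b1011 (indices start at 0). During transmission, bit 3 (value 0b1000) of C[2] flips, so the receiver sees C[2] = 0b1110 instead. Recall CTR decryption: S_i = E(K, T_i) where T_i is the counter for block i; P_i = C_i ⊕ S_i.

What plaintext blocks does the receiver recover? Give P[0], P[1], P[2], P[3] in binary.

P[0] = 0b1010, P[1] = 0b0110, P[2] = 0b1001, P[3] = 0b1101

Only C[2] changed, to 0b1110. In CTR, a change in C_i flips the same bit in P_i only; the keystream is unaffected. Decrypting the received ciphertext:
P[0]: T = 0b1010, S = E(K, T) = 0b1001; 0b0011 ⊕ 0b1001 = 0b1010.
P[1]: T = 0b1011, S = E(K, T) = 0b1000; 0b1110 ⊕ 0b1000 = 0b0110.
P[2]: T = 0b1100, S = E(K, T) = 0b0111; 0b1110 ⊕ 0b0111 = 0b1001.
P[3]: T = 0b1101, S = E(K, T) = 0b0110; 0b1011 ⊕ 0b0110 = 0b1101.
Blocks that differ from the original plaintext: P[2].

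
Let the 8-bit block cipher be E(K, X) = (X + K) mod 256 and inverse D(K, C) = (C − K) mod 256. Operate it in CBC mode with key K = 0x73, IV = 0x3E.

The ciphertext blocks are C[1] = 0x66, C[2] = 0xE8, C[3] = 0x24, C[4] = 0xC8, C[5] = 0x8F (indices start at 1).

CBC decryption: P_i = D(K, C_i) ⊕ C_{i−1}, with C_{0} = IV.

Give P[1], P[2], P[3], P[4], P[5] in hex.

P[1] = 0xCD, P[2] = 0x13, P[3] = 0x59, P[4] = 0x71, P[5] = 0xD4

P[1]: D(K, 0x66) = 0xF3; 0xF3 ⊕ 0x3E = 0xCD.
P[2]: D(K, 0xE8) = 0x75; 0x75 ⊕ 0x66 = 0x13.
P[3]: D(K, 0x24) = 0xB1; 0xB1 ⊕ 0xE8 = 0x59.
P[4]: D(K, 0xC8) = 0x55; 0x55 ⊕ 0x24 = 0x71.
P[5]: D(K, 0x8F) = 0x1C; 0x1C ⊕ 0xC8 = 0xD4.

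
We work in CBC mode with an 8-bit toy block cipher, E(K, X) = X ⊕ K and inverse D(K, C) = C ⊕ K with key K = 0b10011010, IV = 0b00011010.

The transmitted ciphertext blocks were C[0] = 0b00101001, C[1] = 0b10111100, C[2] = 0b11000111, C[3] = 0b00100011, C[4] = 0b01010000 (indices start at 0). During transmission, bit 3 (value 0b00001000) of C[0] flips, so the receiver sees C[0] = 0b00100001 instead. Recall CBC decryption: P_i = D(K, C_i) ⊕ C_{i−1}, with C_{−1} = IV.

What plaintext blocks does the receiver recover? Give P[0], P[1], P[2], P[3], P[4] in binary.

Only C[0] changed, to 0b00100001. In CBC, a change in C_i garbles P_i and flips the same bit in P_{i+1}. Decrypting the received ciphertext:
P[0]: D(K, 0b00100001) = 0b10111011; 0b10111011 ⊕ 0b00011010 = 0b10100001.
P[1]: D(K, 0b10111100) = 0b00100110; 0b00100110 ⊕ 0b00100001 = 0b00000111.
P[2]: D(K, 0b11000111) = 0b01011101; 0b01011101 ⊕ 0b10111100 = 0b11100001.
P[3]: D(K, 0b00100011) = 0b10111001; 0b10111001 ⊕ 0b11000111 = 0b01111110.
P[4]: D(K, 0b01010000) = 0b11001010; 0b11001010 ⊕ 0b00100011 = 0b11101001.
Blocks that differ from the original plaintext: P[0], P[1].

P[0] = 0b10100001, P[1] = 0b00000111, P[2] = 0b11100001, P[3] = 0b01111110, P[4] = 0b11101001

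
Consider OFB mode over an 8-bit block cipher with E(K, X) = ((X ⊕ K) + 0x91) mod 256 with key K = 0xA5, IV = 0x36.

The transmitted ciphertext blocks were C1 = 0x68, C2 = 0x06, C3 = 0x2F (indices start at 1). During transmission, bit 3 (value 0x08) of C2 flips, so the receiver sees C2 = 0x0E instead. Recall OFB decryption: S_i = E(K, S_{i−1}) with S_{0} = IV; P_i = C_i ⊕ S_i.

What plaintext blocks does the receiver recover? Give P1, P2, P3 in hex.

P1 = 0x4C, P2 = 0x1C, P3 = 0x67

Only C2 changed, to 0x0E. In OFB, a change in C_i flips the same bit in P_i only; the keystream is unaffected. Decrypting the received ciphertext:
P1: S = E(K, 0x36) = 0x24; 0x68 ⊕ 0x24 = 0x4C.
P2: S = E(K, 0x24) = 0x12; 0x0E ⊕ 0x12 = 0x1C.
P3: S = E(K, 0x12) = 0x48; 0x2F ⊕ 0x48 = 0x67.
Blocks that differ from the original plaintext: P2.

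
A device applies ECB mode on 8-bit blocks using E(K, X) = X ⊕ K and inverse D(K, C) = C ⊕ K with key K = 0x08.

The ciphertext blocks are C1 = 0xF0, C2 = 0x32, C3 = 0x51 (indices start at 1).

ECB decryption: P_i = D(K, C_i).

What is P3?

P3 = 0x59

P3: D(K, 0x51) = 0x59.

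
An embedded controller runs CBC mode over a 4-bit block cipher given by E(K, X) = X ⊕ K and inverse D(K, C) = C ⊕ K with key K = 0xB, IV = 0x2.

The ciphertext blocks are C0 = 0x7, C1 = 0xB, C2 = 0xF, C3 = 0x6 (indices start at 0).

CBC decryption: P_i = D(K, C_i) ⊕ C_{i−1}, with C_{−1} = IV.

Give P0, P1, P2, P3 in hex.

P0: D(K, 0x7) = 0xC; 0xC ⊕ 0x2 = 0xE.
P1: D(K, 0xB) = 0x0; 0x0 ⊕ 0x7 = 0x7.
P2: D(K, 0xF) = 0x4; 0x4 ⊕ 0xB = 0xF.
P3: D(K, 0x6) = 0xD; 0xD ⊕ 0xF = 0x2.

P0 = 0xE, P1 = 0x7, P2 = 0xF, P3 = 0x2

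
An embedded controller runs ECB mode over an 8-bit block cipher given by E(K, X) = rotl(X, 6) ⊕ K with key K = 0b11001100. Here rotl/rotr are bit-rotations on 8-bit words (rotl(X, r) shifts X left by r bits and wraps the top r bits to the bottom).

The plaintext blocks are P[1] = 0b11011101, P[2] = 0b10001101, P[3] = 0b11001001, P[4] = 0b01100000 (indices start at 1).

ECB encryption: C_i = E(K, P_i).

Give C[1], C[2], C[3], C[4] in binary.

C[1] = 0b10111011, C[2] = 0b10101111, C[3] = 0b10111110, C[4] = 0b11010100

C[1]: E(K, 0b11011101) = 0b10111011.
C[2]: E(K, 0b10001101) = 0b10101111.
C[3]: E(K, 0b11001001) = 0b10111110.
C[4]: E(K, 0b01100000) = 0b11010100.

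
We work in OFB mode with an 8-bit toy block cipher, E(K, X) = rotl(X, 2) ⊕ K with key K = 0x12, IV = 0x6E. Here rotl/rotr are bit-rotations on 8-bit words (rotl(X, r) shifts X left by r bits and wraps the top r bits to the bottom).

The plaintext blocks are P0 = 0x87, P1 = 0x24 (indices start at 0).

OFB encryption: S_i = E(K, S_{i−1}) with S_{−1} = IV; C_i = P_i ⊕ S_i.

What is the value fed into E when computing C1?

0xAB

C0: S = E(K, 0x6E) = 0xAB; 0x87 ⊕ 0xAB = 0x2C.
C1: S = E(K, 0xAB) = 0xBC; 0x24 ⊕ 0xBC = 0x98.
So the input to E for block 1 is 0xAB.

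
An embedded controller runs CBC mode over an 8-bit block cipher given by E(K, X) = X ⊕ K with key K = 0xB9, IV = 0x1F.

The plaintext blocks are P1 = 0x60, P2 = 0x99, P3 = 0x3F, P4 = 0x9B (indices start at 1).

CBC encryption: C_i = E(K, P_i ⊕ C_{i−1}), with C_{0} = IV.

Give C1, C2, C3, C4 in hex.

C1 = 0xC6, C2 = 0xE6, C3 = 0x60, C4 = 0x42

C1: P1 ⊕ 0x1F = 0x7F; E(K, 0x7F) = 0xC6.
C2: P2 ⊕ 0xC6 = 0x5F; E(K, 0x5F) = 0xE6.
C3: P3 ⊕ 0xE6 = 0xD9; E(K, 0xD9) = 0x60.
C4: P4 ⊕ 0x60 = 0xFB; E(K, 0xFB) = 0x42.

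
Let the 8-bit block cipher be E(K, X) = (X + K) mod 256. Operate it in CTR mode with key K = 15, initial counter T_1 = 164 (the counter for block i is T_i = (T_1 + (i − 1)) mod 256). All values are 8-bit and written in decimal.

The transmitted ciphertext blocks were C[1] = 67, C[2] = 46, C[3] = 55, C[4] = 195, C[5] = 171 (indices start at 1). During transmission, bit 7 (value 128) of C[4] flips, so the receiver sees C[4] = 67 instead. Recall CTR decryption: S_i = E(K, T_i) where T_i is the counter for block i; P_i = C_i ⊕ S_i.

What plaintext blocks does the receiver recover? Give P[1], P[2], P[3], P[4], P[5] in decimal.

Only C[4] changed, to 67. In CTR, a change in C_i flips the same bit in P_i only; the keystream is unaffected. Decrypting the received ciphertext:
P[1]: T = 164, S = E(K, T) = 179; 67 ⊕ 179 = 240.
P[2]: T = 165, S = E(K, T) = 180; 46 ⊕ 180 = 154.
P[3]: T = 166, S = E(K, T) = 181; 55 ⊕ 181 = 130.
P[4]: T = 167, S = E(K, T) = 182; 67 ⊕ 182 = 245.
P[5]: T = 168, S = E(K, T) = 183; 171 ⊕ 183 = 28.
Blocks that differ from the original plaintext: P[4].

P[1] = 240, P[2] = 154, P[3] = 130, P[4] = 245, P[5] = 28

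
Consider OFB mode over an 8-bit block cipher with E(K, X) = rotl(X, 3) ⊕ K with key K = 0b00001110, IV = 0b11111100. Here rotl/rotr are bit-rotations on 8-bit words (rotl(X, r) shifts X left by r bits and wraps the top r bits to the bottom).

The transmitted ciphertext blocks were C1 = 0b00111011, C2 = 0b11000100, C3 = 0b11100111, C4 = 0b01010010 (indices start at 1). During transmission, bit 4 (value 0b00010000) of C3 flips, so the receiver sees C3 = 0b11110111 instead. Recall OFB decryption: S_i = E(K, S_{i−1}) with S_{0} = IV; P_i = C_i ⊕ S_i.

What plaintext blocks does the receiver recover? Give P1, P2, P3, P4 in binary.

Only C3 changed, to 0b11110111. In OFB, a change in C_i flips the same bit in P_i only; the keystream is unaffected. Decrypting the received ciphertext:
P1: S = E(K, 0b11111100) = 0b11101001; 0b00111011 ⊕ 0b11101001 = 0b11010010.
P2: S = E(K, 0b11101001) = 0b01000001; 0b11000100 ⊕ 0b01000001 = 0b10000101.
P3: S = E(K, 0b01000001) = 0b00000100; 0b11110111 ⊕ 0b00000100 = 0b11110011.
P4: S = E(K, 0b00000100) = 0b00101110; 0b01010010 ⊕ 0b00101110 = 0b01111100.
Blocks that differ from the original plaintext: P3.

P1 = 0b11010010, P2 = 0b10000101, P3 = 0b11110011, P4 = 0b01111100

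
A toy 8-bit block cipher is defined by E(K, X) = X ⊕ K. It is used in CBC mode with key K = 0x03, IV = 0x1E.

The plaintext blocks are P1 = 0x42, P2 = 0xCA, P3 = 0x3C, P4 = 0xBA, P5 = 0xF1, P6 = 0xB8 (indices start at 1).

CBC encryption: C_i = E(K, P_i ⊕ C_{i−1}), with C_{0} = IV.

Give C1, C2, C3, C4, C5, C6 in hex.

C1 = 0x5F, C2 = 0x96, C3 = 0xA9, C4 = 0x10, C5 = 0xE2, C6 = 0x59

C1: P1 ⊕ 0x1E = 0x5C; E(K, 0x5C) = 0x5F.
C2: P2 ⊕ 0x5F = 0x95; E(K, 0x95) = 0x96.
C3: P3 ⊕ 0x96 = 0xAA; E(K, 0xAA) = 0xA9.
C4: P4 ⊕ 0xA9 = 0x13; E(K, 0x13) = 0x10.
C5: P5 ⊕ 0x10 = 0xE1; E(K, 0xE1) = 0xE2.
C6: P6 ⊕ 0xE2 = 0x5A; E(K, 0x5A) = 0x59.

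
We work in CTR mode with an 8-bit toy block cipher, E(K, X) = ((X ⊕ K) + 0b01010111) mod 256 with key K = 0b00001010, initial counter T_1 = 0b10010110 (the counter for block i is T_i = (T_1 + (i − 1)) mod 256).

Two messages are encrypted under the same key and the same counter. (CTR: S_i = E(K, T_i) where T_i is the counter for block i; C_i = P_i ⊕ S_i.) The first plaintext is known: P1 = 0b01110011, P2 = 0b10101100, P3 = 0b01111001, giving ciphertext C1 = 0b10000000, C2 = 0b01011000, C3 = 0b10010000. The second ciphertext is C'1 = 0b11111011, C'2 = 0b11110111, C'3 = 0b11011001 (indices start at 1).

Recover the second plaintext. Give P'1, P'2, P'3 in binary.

In CTR with a reused counter, both messages share the same keystream S_i, so C_i ⊕ C'_i = P_i ⊕ P'_i and thus P'_i = P_i ⊕ C_i ⊕ C'_i.
P'1: 0b01110011 ⊕ 0b10000000 ⊕ 0b11111011 = 0b00001000.
P'2: 0b10101100 ⊕ 0b01011000 ⊕ 0b11110111 = 0b00000011.
P'3: 0b01111001 ⊕ 0b10010000 ⊕ 0b11011001 = 0b00110000.

P'1 = 0b00001000, P'2 = 0b00000011, P'3 = 0b00110000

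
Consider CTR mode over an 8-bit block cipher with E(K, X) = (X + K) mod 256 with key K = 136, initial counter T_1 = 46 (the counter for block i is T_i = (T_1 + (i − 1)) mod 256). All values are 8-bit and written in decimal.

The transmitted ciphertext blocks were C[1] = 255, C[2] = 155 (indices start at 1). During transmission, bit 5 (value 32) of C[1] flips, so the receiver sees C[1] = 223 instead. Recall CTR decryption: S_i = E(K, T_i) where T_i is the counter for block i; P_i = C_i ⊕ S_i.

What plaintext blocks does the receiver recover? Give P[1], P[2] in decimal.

Only C[1] changed, to 223. In CTR, a change in C_i flips the same bit in P_i only; the keystream is unaffected. Decrypting the received ciphertext:
P[1]: T = 46, S = E(K, T) = 182; 223 ⊕ 182 = 105.
P[2]: T = 47, S = E(K, T) = 183; 155 ⊕ 183 = 44.
Blocks that differ from the original plaintext: P[1].

P[1] = 105, P[2] = 44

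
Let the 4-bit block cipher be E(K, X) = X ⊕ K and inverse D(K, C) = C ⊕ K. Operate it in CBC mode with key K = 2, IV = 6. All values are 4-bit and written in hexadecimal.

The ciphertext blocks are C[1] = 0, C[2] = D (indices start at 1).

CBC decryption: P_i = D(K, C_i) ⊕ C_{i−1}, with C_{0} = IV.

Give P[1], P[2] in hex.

P[1] = 4, P[2] = F

P[1]: D(K, 0) = 2; 2 ⊕ 6 = 4.
P[2]: D(K, D) = F; F ⊕ 0 = F.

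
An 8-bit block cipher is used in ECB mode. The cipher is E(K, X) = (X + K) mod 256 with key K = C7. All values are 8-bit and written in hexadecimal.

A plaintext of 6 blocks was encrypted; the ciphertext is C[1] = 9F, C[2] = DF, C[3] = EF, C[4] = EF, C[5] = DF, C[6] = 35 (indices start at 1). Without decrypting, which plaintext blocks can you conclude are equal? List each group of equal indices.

P[2] = P[5]; P[3] = P[4]

ECB encrypts each block independently with the same key, so equal ciphertext blocks imply equal plaintext blocks.
C[2] = C[5] = DF, so P[2] = P[5].
C[3] = C[4] = EF, so P[3] = P[4].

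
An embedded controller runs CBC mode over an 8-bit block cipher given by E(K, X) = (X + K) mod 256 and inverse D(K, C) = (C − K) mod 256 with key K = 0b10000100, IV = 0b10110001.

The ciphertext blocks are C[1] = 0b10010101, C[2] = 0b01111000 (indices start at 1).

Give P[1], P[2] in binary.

CBC decryption: P_i = D(K, C_i) ⊕ C_{i−1}, with C_{0} = IV.
P[1]: D(K, 0b10010101) = 0b00010001; 0b00010001 ⊕ 0b10110001 = 0b10100000.
P[2]: D(K, 0b01111000) = 0b11110100; 0b11110100 ⊕ 0b10010101 = 0b01100001.

P[1] = 0b10100000, P[2] = 0b01100001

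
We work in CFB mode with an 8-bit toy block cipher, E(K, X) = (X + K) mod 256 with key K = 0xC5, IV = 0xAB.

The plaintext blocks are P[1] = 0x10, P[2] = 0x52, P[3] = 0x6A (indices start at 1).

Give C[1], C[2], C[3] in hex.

CFB encryption: C_i = P_i ⊕ E(K, C_{i−1}), with C_{0} = IV.
C[1]: E(K, 0xAB) = 0x70; 0x10 ⊕ 0x70 = 0x60.
C[2]: E(K, 0x60) = 0x25; 0x52 ⊕ 0x25 = 0x77.
C[3]: E(K, 0x77) = 0x3C; 0x6A ⊕ 0x3C = 0x56.

C[1] = 0x60, C[2] = 0x77, C[3] = 0x56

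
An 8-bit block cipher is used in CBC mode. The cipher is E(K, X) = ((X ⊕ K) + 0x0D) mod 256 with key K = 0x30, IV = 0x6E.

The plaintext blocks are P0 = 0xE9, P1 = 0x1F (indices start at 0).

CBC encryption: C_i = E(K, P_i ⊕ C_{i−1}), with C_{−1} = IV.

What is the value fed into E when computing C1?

0xDB

C0: P0 ⊕ 0x6E = 0x87; E(K, 0x87) = 0xC4.
C1: P1 ⊕ 0xC4 = 0xDB; E(K, 0xDB) = 0xF8.
So the input to E for block 1 is 0xDB.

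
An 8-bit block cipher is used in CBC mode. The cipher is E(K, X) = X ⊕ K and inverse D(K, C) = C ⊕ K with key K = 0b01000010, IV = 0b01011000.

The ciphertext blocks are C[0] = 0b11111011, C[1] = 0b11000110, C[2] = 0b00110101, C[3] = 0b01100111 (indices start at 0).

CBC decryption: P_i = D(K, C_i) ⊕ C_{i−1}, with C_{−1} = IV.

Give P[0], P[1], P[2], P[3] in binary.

P[0]: D(K, 0b11111011) = 0b10111001; 0b10111001 ⊕ 0b01011000 = 0b11100001.
P[1]: D(K, 0b11000110) = 0b10000100; 0b10000100 ⊕ 0b11111011 = 0b01111111.
P[2]: D(K, 0b00110101) = 0b01110111; 0b01110111 ⊕ 0b11000110 = 0b10110001.
P[3]: D(K, 0b01100111) = 0b00100101; 0b00100101 ⊕ 0b00110101 = 0b00010000.

P[0] = 0b11100001, P[1] = 0b01111111, P[2] = 0b10110001, P[3] = 0b00010000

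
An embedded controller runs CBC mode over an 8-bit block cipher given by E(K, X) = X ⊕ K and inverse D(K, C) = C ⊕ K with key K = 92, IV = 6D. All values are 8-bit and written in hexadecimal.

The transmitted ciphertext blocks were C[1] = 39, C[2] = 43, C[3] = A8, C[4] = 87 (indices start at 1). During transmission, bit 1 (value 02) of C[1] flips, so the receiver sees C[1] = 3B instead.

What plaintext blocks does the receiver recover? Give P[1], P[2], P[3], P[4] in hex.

P[1] = C4, P[2] = EA, P[3] = 79, P[4] = BD

CBC decryption: P_i = D(K, C_i) ⊕ C_{i−1}, with C_{0} = IV.
Only C[1] changed, to 3B. In CBC, a change in C_i garbles P_i and flips the same bit in P_{i+1}. Decrypting the received ciphertext:
P[1]: D(K, 3B) = A9; A9 ⊕ 6D = C4.
P[2]: D(K, 43) = D1; D1 ⊕ 3B = EA.
P[3]: D(K, A8) = 3A; 3A ⊕ 43 = 79.
P[4]: D(K, 87) = 15; 15 ⊕ A8 = BD.
Blocks that differ from the original plaintext: P[1], P[2].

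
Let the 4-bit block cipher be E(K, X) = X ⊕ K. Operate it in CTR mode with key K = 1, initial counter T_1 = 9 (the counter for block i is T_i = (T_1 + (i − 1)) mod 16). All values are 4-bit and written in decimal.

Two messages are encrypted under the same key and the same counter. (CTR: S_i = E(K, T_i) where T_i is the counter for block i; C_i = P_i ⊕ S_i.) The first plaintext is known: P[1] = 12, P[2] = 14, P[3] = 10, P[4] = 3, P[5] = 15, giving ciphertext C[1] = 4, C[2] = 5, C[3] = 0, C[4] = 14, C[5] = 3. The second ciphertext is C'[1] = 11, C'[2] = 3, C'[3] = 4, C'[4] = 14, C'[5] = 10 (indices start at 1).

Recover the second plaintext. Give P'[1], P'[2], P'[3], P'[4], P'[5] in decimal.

In CTR with a reused counter, both messages share the same keystream S_i, so C_i ⊕ C'_i = P_i ⊕ P'_i and thus P'_i = P_i ⊕ C_i ⊕ C'_i.
P'[1]: 12 ⊕ 4 ⊕ 11 = 3.
P'[2]: 14 ⊕ 5 ⊕ 3 = 8.
P'[3]: 10 ⊕ 0 ⊕ 4 = 14.
P'[4]: 3 ⊕ 14 ⊕ 14 = 3.
P'[5]: 15 ⊕ 3 ⊕ 10 = 6.

P'[1] = 3, P'[2] = 8, P'[3] = 14, P'[4] = 3, P'[5] = 6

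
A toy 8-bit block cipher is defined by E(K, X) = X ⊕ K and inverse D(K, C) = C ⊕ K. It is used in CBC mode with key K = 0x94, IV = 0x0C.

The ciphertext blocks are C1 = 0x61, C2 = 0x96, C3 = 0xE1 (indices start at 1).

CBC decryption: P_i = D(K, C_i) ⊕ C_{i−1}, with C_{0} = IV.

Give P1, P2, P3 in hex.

P1: D(K, 0x61) = 0xF5; 0xF5 ⊕ 0x0C = 0xF9.
P2: D(K, 0x96) = 0x02; 0x02 ⊕ 0x61 = 0x63.
P3: D(K, 0xE1) = 0x75; 0x75 ⊕ 0x96 = 0xE3.

P1 = 0xF9, P2 = 0x63, P3 = 0xE3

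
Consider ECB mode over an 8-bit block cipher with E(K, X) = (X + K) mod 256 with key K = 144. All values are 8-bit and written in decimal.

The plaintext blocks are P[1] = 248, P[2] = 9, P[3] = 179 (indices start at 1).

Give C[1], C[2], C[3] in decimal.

ECB encryption: C_i = E(K, P_i).
C[1]: E(K, 248) = 136.
C[2]: E(K, 9) = 153.
C[3]: E(K, 179) = 67.

C[1] = 136, C[2] = 153, C[3] = 67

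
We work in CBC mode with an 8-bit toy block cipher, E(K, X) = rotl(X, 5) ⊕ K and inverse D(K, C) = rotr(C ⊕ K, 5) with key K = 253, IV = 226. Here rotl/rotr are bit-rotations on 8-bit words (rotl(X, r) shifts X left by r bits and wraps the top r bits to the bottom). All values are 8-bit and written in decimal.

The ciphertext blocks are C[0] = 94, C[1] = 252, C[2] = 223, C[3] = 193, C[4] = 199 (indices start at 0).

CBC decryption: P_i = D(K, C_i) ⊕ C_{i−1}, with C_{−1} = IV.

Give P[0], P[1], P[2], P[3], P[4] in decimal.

P[0]: D(K, 94) = 29; 29 ⊕ 226 = 255.
P[1]: D(K, 252) = 8; 8 ⊕ 94 = 86.
P[2]: D(K, 223) = 17; 17 ⊕ 252 = 237.
P[3]: D(K, 193) = 225; 225 ⊕ 223 = 62.
P[4]: D(K, 199) = 209; 209 ⊕ 193 = 16.

P[0] = 255, P[1] = 86, P[2] = 237, P[3] = 62, P[4] = 16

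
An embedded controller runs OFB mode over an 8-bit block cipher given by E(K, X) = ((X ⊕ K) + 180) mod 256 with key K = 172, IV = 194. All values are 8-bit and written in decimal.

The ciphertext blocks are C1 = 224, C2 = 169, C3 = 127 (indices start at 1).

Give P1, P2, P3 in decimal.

OFB decryption: S_i = E(K, S_{i−1}) with S_{0} = IV; P_i = C_i ⊕ S_i.
P1: S = E(K, 194) = 34; 224 ⊕ 34 = 194.
P2: S = E(K, 34) = 66; 169 ⊕ 66 = 235.
P3: S = E(K, 66) = 162; 127 ⊕ 162 = 221.

P1 = 194, P2 = 235, P3 = 221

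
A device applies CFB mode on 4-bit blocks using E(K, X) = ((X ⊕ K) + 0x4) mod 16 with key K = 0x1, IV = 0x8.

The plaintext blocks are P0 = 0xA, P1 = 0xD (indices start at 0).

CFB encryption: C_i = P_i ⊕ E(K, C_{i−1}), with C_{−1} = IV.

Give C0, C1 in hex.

C0: E(K, 0x8) = 0xD; 0xA ⊕ 0xD = 0x7.
C1: E(K, 0x7) = 0xA; 0xD ⊕ 0xA = 0x7.

C0 = 0x7, C1 = 0x7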